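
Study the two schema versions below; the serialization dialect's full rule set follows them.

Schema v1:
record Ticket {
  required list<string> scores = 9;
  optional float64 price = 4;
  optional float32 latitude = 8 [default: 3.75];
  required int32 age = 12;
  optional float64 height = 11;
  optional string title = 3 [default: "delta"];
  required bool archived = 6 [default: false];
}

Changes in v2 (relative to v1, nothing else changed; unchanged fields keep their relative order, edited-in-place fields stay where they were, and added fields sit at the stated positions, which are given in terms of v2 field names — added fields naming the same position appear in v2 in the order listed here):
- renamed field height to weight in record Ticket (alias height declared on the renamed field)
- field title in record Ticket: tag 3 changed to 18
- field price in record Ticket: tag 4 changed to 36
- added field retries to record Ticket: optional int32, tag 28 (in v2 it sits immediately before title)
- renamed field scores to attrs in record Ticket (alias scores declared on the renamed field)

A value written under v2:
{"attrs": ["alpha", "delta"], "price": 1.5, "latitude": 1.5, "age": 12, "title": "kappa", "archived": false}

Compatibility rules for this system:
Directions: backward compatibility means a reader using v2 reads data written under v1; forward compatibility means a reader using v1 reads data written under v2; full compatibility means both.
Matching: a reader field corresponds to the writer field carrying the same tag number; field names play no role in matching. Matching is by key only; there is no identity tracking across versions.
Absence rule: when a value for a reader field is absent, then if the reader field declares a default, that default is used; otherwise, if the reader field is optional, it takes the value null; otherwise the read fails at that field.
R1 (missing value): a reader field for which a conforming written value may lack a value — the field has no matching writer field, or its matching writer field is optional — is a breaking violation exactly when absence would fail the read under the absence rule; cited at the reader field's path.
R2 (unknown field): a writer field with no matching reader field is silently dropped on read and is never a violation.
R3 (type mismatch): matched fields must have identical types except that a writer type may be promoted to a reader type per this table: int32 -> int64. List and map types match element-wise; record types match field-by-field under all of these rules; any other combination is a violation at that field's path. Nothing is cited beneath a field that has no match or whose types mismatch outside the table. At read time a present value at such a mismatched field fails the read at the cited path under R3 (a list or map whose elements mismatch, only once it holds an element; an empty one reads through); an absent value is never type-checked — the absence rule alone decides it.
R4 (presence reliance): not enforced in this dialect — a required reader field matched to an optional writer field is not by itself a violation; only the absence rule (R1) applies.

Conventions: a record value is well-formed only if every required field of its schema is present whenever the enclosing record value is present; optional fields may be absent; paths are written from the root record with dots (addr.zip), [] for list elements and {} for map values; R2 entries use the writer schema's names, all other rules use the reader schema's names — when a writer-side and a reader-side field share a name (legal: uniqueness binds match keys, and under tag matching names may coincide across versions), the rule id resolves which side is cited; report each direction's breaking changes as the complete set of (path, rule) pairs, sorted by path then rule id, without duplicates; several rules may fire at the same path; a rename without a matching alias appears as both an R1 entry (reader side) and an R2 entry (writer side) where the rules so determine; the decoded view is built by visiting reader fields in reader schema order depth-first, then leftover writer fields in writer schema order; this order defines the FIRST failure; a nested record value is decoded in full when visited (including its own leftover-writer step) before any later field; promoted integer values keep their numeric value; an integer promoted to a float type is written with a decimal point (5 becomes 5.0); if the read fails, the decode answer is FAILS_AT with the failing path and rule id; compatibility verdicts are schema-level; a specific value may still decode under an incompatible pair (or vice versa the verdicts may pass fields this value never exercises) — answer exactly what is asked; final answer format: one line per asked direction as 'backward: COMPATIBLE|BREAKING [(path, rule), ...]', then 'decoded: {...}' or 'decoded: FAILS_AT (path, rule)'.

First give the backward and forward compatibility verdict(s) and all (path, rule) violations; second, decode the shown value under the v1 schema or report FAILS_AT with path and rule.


in Ticket below, arrows point writer -> reader
checking backward for Ticket: reader v2 against writer v1:
  attrs <- scores (list<string> -> list<string>, writer required)
  price: no writer match
  latitude <- latitude (float32 -> float32, writer optional)
  age <- age (int32 -> int32, writer required)
  weight <- height (float64 -> float64, writer optional)
  retries: no writer match
  title: no writer match
  archived <- archived (bool -> bool, writer required)
  writer field price has no reader counterpart
  writer field title has no reader counterpart
  nothing fires on Ticket: backward is COMPATIBLE
checking forward for Ticket: reader v1 against writer v2:
  scores <- attrs (list<string> -> list<string>, writer required)
  price: no writer match
  latitude <- latitude (float32 -> float32, writer optional)
  age <- age (int32 -> int32, writer required)
  height <- weight (float64 -> float64, writer optional)
  title: no writer match
  archived <- archived (bool -> bool, writer required)
  writer field price has no reader counterpart
  writer field retries has no reader counterpart
  writer field title has no reader counterpart
  nothing fires on Ticket: forward is COMPATIBLE
decoding the Ticket value with the v1 reader:
  scores := ["alpha", "delta"] (from writer attrs)
  price := null (not supplied -> null)
  latitude := 1.5
  age := 12
  height := null (not supplied -> null)
  title := "delta" (no value, default fills)
  archived := false
  writer price: unmatched, discarded
  writer title: unmatched, discarded
  => decoded: {"scores": ["alpha", "delta"], "price": null, "latitude": 1.5, "age": 12, "height": null, "title": "delta", "archived": false}

backward: COMPATIBLE []; forward: COMPATIBLE []; decoded: {"scores": ["alpha", "delta"], "price": null, "latitude": 1.5, "age": 12, "height": null, "title": "delta", "archived": false}


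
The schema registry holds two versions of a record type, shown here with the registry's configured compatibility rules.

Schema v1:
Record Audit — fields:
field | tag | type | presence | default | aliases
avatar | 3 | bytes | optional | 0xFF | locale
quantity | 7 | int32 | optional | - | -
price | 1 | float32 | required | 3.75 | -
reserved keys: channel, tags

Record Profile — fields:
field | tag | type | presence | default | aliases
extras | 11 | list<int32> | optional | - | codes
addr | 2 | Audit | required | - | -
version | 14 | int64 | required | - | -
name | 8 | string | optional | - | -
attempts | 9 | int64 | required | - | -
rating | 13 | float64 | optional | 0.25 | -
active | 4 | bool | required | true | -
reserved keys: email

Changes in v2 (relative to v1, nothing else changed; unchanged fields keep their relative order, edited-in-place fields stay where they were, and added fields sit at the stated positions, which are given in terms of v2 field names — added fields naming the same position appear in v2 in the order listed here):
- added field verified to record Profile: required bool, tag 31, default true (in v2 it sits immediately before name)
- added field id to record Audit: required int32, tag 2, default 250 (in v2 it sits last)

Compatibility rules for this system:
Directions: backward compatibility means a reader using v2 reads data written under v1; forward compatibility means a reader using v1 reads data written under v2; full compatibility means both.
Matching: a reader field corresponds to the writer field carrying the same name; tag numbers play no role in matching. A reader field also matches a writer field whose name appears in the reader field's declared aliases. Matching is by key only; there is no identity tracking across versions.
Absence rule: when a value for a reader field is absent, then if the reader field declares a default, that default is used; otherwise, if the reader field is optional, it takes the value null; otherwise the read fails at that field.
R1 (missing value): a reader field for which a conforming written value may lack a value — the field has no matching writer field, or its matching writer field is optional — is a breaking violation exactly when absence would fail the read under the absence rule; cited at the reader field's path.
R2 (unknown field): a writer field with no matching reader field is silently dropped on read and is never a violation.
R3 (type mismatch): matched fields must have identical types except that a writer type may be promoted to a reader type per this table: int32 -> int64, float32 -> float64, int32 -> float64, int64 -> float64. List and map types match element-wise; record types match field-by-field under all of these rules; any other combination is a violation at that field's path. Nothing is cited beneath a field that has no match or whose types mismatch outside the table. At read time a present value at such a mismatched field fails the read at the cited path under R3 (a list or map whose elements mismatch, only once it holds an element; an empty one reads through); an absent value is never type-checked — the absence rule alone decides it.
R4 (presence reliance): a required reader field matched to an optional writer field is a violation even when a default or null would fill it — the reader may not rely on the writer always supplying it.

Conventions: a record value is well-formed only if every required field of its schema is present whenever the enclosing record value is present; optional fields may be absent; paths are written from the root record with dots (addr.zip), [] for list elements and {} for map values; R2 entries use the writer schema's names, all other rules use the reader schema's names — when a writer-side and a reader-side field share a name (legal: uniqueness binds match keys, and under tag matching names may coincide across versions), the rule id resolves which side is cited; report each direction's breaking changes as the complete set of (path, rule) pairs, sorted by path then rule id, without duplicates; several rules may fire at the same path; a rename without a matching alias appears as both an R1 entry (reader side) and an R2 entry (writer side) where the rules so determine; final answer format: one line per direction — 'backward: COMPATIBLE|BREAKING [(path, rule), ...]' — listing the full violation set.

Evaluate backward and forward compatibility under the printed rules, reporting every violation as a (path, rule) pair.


arrows below run writer -> reader for Profile
backward for Profile (reader v2, writer v1):
  list<int32> -> list<int32>, writer optional: extras aligns to extras
  Audit -> Audit, writer required: addr aligns to addr
  int64 -> int64, writer required: version aligns to version
  verified: no writer-side match
  string -> string, writer optional: name aligns to name
  int64 -> int64, writer required: attempts aligns to attempts
  float64 -> float64, writer optional: rating aligns to rating
  bool -> bool, writer required: active aligns to active
  bytes -> bytes, writer optional: addr.avatar aligns to addr.avatar
  int32 -> int32, writer optional: addr.quantity aligns to addr.quantity
  float32 -> float32, writer required: addr.price aligns to addr.price
  addr.id: no writer-side match
  nothing fires on Profile: backward is COMPATIBLE
forward for Profile (reader v1, writer v2):
  list<int32> -> list<int32>, writer optional: extras aligns to extras
  Audit -> Audit, writer required: addr aligns to addr
  int64 -> int64, writer required: version aligns to version
  string -> string, writer optional: name aligns to name
  int64 -> int64, writer required: attempts aligns to attempts
  float64 -> float64, writer optional: rating aligns to rating
  bool -> bool, writer required: active aligns to active
  writer field verified has no reader counterpart
  bytes -> bytes, writer optional: addr.avatar aligns to addr.avatar
  int32 -> int32, writer optional: addr.quantity aligns to addr.quantity
  float32 -> float32, writer required: addr.price aligns to addr.price
  writer field addr.id has no reader counterpart
  nothing fires on Profile: forward is COMPATIBLE

backward: COMPATIBLE []; forward: COMPATIBLE []


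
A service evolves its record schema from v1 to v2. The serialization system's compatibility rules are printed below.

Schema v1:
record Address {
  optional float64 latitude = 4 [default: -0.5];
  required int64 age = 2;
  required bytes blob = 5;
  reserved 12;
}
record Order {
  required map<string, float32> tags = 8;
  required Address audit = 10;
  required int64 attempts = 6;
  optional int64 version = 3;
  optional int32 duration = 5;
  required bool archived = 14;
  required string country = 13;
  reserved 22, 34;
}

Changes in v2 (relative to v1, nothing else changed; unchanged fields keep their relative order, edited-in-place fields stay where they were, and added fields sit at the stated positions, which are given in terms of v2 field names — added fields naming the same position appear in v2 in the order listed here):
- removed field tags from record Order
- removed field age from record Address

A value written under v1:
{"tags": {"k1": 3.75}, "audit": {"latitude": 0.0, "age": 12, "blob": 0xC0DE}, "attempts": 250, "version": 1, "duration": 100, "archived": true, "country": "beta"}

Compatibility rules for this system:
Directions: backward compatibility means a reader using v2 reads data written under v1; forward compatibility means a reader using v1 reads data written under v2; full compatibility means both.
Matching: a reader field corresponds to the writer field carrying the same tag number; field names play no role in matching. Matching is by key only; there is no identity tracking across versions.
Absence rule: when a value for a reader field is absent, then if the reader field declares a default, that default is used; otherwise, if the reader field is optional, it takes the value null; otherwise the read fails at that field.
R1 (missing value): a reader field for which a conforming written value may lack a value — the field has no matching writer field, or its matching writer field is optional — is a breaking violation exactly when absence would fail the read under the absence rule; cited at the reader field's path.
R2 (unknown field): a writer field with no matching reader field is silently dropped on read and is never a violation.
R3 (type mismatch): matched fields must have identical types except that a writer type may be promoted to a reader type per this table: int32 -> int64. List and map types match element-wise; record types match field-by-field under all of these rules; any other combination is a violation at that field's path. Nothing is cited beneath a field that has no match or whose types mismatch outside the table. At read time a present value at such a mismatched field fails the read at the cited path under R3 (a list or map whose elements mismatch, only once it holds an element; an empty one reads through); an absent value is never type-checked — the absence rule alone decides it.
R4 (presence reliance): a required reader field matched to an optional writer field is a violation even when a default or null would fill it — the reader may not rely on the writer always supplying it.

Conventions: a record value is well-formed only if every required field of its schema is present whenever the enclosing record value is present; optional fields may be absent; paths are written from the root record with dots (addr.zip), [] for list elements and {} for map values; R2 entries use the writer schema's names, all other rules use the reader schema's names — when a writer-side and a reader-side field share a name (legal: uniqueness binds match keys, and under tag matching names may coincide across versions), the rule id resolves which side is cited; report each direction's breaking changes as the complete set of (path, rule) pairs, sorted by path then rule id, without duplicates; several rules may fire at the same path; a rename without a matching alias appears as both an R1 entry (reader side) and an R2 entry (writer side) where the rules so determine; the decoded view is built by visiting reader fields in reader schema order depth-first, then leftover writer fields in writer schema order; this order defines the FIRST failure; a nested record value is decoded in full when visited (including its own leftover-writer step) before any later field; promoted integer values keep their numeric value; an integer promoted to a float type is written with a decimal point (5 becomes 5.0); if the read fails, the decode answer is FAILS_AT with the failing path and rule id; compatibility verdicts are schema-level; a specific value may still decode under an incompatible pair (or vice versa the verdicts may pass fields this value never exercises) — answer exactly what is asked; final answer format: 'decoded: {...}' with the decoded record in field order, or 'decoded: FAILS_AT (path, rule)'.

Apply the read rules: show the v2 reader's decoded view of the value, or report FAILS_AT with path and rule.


decoded: {"audit": {"latitude": 0.0, "blob": 0xC0DE}, "attempts": 250, "version": 1, "duration": 100, "archived": true, "country": "beta"}

the writer's type comes first in each Order pair
decode walk for Order under reader schema v2:
  audit.latitude := 0.0
  audit.blob := 0xC0DE
  writer audit.age: unmatched, discarded
  attempts := 250
  version := 1
  duration := 100
  archived := true
  country := "beta"
  writer tags: unmatched, discarded
  => decoded: {"audit": {"latitude": 0.0, "blob": 0xC0DE}, "attempts": 250, "version": 1, "duration": 100, "archived": true, "country": "beta"}


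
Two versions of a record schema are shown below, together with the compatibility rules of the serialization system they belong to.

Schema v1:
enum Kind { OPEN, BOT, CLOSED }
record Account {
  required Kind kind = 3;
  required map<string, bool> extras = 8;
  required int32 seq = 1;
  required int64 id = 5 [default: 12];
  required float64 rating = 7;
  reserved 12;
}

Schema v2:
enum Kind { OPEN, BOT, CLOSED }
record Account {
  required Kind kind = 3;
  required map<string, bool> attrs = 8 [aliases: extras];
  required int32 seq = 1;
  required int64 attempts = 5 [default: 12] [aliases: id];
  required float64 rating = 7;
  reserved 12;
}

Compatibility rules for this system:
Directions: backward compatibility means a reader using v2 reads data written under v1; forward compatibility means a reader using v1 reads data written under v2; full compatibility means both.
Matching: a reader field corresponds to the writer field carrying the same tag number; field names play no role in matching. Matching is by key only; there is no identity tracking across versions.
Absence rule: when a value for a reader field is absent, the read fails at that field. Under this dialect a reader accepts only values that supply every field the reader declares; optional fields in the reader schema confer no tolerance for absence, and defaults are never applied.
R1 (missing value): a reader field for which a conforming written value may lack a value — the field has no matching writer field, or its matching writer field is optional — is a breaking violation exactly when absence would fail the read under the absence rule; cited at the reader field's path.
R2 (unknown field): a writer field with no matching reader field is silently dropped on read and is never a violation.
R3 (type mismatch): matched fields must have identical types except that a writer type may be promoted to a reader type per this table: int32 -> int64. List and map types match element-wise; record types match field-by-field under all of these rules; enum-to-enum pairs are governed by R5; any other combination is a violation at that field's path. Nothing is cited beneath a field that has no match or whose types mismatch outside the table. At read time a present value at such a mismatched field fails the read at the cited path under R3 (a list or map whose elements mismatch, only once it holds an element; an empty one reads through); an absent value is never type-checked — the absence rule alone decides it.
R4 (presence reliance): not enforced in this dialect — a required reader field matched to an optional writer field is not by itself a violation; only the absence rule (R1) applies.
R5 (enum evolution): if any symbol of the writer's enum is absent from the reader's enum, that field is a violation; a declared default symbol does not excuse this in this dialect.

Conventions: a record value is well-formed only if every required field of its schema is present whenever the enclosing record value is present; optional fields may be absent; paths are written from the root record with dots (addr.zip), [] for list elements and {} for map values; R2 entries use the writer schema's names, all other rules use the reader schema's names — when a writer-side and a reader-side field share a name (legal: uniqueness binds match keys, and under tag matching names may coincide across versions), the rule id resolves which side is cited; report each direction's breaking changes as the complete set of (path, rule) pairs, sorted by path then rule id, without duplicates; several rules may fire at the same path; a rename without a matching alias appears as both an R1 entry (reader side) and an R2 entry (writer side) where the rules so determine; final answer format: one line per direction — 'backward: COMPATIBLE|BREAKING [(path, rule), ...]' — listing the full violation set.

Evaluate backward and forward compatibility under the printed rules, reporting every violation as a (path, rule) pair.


in Account below, arrows point writer -> reader
backward for Account (reader v2, writer v1):
  kind: Kind -> Kind, writer required; from kind
  attrs: map<string, bool> -> map<string, bool>, writer required; from extras
  seq: int32 -> int32, writer required; from seq
  attempts: int64 -> int64, writer required; from id
  rating: float64 -> float64, writer required; from rating
  => backward: COMPATIBLE
forward for Account (reader v1, writer v2):
  kind: Kind -> Kind, writer required; from kind
  extras: map<string, bool> -> map<string, bool>, writer required; from attrs
  seq: int32 -> int32, writer required; from seq
  id: int64 -> int64, writer required; from attempts
  rating: float64 -> float64, writer required; from rating
  => forward: COMPATIBLE

backward: COMPATIBLE []; forward: COMPATIBLE []


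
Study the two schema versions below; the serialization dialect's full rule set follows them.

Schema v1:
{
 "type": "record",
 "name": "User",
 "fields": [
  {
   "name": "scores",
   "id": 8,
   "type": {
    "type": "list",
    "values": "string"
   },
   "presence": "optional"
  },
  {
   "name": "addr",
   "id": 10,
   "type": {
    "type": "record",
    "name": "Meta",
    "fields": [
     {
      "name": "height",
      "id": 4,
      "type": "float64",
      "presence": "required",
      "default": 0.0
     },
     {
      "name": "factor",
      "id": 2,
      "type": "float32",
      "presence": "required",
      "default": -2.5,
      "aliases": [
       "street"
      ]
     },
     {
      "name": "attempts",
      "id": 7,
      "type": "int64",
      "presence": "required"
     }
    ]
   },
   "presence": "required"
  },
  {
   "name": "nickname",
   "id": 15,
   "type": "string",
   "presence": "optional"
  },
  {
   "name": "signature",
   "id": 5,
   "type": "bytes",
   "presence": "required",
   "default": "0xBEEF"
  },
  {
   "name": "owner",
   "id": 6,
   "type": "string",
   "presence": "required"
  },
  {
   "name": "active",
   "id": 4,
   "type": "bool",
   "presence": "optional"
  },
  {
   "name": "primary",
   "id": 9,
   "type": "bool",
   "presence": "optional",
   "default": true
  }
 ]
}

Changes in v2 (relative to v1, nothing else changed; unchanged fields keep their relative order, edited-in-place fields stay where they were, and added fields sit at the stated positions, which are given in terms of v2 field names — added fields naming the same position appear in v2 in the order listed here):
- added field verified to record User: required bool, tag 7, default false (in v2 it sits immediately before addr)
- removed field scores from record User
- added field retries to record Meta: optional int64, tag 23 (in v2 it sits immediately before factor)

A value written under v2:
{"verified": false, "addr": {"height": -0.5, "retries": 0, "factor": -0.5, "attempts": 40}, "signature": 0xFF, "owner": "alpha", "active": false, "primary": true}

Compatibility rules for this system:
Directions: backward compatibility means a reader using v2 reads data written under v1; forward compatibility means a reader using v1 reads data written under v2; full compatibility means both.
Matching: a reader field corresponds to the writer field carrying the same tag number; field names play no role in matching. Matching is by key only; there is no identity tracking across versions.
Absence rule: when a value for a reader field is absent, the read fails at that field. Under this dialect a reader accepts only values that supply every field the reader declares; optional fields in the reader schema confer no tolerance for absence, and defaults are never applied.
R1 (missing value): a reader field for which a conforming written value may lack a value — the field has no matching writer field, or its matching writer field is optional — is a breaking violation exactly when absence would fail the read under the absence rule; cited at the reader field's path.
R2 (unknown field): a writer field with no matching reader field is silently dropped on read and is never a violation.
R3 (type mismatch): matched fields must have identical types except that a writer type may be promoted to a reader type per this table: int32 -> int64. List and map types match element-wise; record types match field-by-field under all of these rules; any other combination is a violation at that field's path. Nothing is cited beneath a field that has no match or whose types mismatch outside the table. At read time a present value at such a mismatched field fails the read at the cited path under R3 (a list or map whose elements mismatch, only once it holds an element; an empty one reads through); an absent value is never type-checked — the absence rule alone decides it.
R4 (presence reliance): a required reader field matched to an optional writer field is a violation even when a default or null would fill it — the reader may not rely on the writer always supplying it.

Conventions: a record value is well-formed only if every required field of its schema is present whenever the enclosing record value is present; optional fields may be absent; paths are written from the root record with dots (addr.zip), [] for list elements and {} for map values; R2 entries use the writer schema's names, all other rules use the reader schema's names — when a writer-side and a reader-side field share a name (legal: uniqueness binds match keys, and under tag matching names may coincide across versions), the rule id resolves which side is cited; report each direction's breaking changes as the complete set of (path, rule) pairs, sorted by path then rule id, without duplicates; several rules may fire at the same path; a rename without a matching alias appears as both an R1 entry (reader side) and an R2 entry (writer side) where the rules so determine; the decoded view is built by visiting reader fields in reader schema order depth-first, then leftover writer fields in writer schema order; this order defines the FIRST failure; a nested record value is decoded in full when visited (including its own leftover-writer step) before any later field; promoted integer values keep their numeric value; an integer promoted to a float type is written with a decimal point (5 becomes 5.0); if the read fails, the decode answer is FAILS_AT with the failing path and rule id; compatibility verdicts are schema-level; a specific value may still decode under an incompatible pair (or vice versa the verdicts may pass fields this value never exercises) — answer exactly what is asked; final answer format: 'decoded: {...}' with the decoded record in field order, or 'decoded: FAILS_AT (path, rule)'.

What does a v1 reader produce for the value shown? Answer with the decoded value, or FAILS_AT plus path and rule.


decoded: FAILS_AT (scores, R1)

arrows below run writer -> reader for User
decode walk for User under reader schema v1:
  read fails at scores under R1 (no fill)
  => FAILS_AT (scores, R1)
checking off the User differences that do not matter here:
  added field retries to record Meta: optional int64, tag 23 (in v2 it sits immediately before factor) -> a verdict-level change on User — the shown value reads the same
  added field verified to record User: required bool, tag 7, default false (in v2 it sits immediately before addr) -> a verdict-level change on User — the shown value reads the same


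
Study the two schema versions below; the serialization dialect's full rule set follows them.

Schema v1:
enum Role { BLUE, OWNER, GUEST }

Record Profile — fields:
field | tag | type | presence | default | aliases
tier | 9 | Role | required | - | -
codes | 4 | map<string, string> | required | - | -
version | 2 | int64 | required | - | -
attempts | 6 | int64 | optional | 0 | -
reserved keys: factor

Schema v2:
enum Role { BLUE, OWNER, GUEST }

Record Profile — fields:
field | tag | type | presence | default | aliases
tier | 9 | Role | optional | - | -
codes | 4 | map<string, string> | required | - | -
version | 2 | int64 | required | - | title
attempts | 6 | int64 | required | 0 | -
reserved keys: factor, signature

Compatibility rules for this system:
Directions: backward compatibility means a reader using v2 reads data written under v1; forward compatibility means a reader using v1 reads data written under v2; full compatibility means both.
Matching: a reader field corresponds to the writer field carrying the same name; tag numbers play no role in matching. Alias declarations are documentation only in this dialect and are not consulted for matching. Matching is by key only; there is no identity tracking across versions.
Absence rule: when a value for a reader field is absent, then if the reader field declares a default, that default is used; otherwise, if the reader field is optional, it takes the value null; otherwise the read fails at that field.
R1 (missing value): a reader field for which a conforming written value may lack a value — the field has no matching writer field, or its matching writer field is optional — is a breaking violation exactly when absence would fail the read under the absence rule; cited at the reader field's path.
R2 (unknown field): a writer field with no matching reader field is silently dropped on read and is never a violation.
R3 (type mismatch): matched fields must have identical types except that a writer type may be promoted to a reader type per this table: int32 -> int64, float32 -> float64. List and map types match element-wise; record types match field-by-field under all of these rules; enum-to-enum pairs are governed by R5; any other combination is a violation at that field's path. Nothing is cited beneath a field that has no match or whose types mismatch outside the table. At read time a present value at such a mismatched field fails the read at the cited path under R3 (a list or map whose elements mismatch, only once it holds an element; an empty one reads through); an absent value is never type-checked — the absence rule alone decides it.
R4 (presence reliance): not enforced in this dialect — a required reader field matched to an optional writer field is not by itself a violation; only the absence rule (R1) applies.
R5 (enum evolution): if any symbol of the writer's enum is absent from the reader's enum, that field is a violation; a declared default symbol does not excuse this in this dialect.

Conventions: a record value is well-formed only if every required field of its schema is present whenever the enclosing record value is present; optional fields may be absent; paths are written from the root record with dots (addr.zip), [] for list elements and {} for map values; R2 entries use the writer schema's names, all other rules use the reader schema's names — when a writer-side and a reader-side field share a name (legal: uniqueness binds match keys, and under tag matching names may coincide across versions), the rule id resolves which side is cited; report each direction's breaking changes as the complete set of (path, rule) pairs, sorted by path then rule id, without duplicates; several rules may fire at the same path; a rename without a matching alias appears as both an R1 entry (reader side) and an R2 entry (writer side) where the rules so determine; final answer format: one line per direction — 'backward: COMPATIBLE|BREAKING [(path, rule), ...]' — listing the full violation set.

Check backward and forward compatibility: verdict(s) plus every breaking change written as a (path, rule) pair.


backward: COMPATIBLE []; forward: BREAKING [(tier, R1)]

in Profile below, arrows point writer -> reader
checking backward for Profile: reader v2 against writer v1:
  tier: Role -> Role, writer required; from tier
  codes: map<string, string> -> map<string, string>, writer required; from codes
  version: int64 -> int64, writer required; from version
  attempts: int64 -> int64, writer optional; from attempts
  nothing fires on Profile: backward is COMPATIBLE
checking forward for Profile: reader v1 against writer v2:
  tier: Role -> Role, writer optional; from tier
  codes: map<string, string> -> map<string, string>, writer required; from codes
  version: int64 -> int64, writer required; from version
  attempts: int64 -> int64, writer required; from attempts
  rule R1 violated at tier
  forward on Profile therefore BREAKING (1)


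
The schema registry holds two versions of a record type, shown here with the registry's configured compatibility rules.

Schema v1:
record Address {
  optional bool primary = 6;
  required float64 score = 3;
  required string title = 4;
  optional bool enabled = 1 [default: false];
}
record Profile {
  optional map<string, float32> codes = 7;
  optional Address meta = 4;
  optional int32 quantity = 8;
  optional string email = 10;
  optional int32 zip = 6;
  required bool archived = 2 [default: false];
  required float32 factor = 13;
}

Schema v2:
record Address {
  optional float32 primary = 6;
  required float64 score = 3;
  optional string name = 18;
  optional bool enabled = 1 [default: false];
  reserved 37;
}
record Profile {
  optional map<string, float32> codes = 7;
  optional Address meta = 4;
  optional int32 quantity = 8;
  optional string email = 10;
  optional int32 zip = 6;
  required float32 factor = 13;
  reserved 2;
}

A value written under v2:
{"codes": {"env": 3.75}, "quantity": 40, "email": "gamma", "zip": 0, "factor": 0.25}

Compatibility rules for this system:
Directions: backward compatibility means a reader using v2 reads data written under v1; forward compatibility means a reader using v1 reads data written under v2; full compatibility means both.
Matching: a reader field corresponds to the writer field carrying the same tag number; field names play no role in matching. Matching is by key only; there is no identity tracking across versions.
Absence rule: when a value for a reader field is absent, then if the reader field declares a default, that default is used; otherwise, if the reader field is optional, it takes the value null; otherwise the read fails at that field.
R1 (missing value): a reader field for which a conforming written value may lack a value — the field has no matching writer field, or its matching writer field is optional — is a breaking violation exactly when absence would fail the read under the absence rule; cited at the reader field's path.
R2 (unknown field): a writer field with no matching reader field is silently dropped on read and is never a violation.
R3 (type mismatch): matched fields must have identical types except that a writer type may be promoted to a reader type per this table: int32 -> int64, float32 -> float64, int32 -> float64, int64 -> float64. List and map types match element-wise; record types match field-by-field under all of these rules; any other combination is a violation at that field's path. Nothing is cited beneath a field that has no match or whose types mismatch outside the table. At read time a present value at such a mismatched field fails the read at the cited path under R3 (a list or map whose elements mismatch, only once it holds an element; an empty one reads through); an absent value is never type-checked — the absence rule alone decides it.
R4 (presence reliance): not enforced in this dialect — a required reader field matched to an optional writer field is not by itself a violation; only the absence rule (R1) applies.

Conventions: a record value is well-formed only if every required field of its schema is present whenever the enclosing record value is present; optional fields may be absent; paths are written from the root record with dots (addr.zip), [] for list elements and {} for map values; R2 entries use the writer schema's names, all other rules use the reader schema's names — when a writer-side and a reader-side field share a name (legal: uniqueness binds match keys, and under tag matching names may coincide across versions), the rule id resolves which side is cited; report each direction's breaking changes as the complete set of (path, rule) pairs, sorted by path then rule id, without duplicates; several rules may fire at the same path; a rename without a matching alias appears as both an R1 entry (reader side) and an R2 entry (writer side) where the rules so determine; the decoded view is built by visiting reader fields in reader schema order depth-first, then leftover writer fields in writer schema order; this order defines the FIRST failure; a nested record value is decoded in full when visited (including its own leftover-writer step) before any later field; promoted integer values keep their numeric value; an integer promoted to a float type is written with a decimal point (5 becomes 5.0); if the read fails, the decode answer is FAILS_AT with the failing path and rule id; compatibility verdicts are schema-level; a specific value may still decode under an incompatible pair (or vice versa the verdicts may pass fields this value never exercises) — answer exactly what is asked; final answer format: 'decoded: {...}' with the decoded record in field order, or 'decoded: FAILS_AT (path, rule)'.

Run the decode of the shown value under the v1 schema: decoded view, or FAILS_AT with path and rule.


decoded: {"codes": {"env": 3.75}, "meta": null, "quantity": 40, "email": "gamma", "zip": 0, "archived": false, "factor": 0.25}

arrows below run writer -> reader for Profile
decoding the Profile value with the v1 reader:
  codes := {"env": 3.75}
  meta := null (absent, optional -> null)
  quantity := 40
  email := "gamma"
  zip := 0
  archived := false (absent -> default)
  factor := 0.25
  => decoded: {"codes": {"env": 3.75}, "meta": null, "quantity": 40, "email": "gamma", "zip": 0, "archived": false, "factor": 0.25}
ruling out the remaining Profile differences:
  removed field archived from record Profile (its key 2 joins the reserved list) -> fires no rule on Profile under this dialect and leaves the result unchanged
  field primary in record Address: type bool changed to float32 -> schema-level compatibility only; this Profile value's decode is unchanged
  removed field title from record Address -> schema-level compatibility only; this Profile value's decode is unchanged
  added field name to record Address: optional string, tag 18 (in v2 it sits immediately before enabled) -> fires no rule on Profile under this dialect and leaves the result unchanged
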